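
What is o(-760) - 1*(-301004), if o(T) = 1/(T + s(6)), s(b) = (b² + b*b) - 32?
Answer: 216722879/720 ≈ 3.0100e+5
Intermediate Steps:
s(b) = -32 + 2*b² (s(b) = (b² + b²) - 32 = 2*b² - 32 = -32 + 2*b²)
o(T) = 1/(40 + T) (o(T) = 1/(T + (-32 + 2*6²)) = 1/(T + (-32 + 2*36)) = 1/(T + (-32 + 72)) = 1/(T + 40) = 1/(40 + T))
o(-760) - 1*(-301004) = 1/(40 - 760) - 1*(-301004) = 1/(-720) + 301004 = -1/720 + 301004 = 216722879/720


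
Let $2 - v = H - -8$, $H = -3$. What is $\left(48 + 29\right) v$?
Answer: $-231$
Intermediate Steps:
$v = -3$ ($v = 2 - \left(-3 - -8\right) = 2 - \left(-3 + 8\right) = 2 - 5 = -3$)
$\left(48 + 29\right) v = \left(48 + 29\right) \left(-3\right) = 77 \left(-3\right) = -231$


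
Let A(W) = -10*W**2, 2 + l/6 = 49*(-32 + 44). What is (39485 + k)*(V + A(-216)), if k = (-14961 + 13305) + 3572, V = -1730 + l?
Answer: -19242108374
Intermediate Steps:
l = 3516 (l = -12 + 6*(49*(-32 + 44)) = -12 + 6*(49*12) = -12 + 6*588 = -12 + 3528 = 3516)
V = 1786 (V = -1730 + 3516 = 1786)
k = 1916 (k = -1656 + 3572 = 1916)
(39485 + k)*(V + A(-216)) = (39485 + 1916)*(1786 - 10*(-216)**2) = 41401*(1786 - 10*46656) = 41401*(1786 - 466560) = 41401*(-464774) = -19242108374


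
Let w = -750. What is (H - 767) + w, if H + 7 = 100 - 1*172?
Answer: -1596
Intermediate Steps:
H = -79 (H = -7 + (100 - 1*172) = -7 + (100 - 172) = -7 - 72 = -79)
(H - 767) + w = (-79 - 767) - 750 = -846 - 750 = -1596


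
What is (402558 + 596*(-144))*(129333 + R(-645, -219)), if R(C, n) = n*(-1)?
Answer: 41033523168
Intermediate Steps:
R(C, n) = -n
(402558 + 596*(-144))*(129333 + R(-645, -219)) = (402558 + 596*(-144))*(129333 - 1*(-219)) = (402558 - 85824)*(129333 + 219) = 316734*129552 = 41033523168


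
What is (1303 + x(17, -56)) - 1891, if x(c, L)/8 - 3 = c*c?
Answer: 1748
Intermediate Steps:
x(c, L) = 24 + 8*c² (x(c, L) = 24 + 8*(c*c) = 24 + 8*c²)
(1303 + x(17, -56)) - 1891 = (1303 + (24 + 8*17²)) - 1891 = (1303 + (24 + 8*289)) - 1891 = (1303 + (24 + 2312)) - 1891 = (1303 + 2336) - 1891 = 3639 - 1891 = 1748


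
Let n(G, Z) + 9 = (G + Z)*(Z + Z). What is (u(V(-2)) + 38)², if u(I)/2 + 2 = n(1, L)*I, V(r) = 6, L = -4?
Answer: 45796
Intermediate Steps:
n(G, Z) = -9 + 2*Z*(G + Z) (n(G, Z) = -9 + (G + Z)*(Z + Z) = -9 + (G + Z)*(2*Z) = -9 + 2*Z*(G + Z))
u(I) = -4 + 30*I (u(I) = -4 + 2*((-9 + 2*(-4)² + 2*1*(-4))*I) = -4 + 2*((-9 + 2*16 - 8)*I) = -4 + 2*((-9 + 32 - 8)*I) = -4 + 2*(15*I) = -4 + 30*I)
(u(V(-2)) + 38)² = ((-4 + 30*6) + 38)² = ((-4 + 180) + 38)² = (176 + 38)² = 214² = 45796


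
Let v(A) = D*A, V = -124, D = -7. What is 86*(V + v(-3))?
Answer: -8858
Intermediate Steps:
v(A) = -7*A
86*(V + v(-3)) = 86*(-124 - 7*(-3)) = 86*(-124 + 21) = 86*(-103) = -8858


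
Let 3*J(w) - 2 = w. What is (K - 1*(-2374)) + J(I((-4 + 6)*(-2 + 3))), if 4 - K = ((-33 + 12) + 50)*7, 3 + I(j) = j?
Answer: 6526/3 ≈ 2175.3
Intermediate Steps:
I(j) = -3 + j
J(w) = ⅔ + w/3
K = -199 (K = 4 - ((-33 + 12) + 50)*7 = 4 - (-21 + 50)*7 = 4 - 29*7 = 4 - 1*203 = 4 - 203 = -199)
(K - 1*(-2374)) + J(I((-4 + 6)*(-2 + 3))) = (-199 - 1*(-2374)) + (⅔ + (-3 + (-4 + 6)*(-2 + 3))/3) = (-199 + 2374) + (⅔ + (-3 + 2*1)/3) = 2175 + (⅔ + (-3 + 2)/3) = 2175 + (⅔ + (⅓)*(-1)) = 2175 + (⅔ - ⅓) = 2175 + ⅓ = 6526/3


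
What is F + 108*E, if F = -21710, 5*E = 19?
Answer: -106498/5 ≈ -21300.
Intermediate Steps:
E = 19/5 (E = (1/5)*19 = 19/5 ≈ 3.8000)
F + 108*E = -21710 + 108*(19/5) = -21710 + 2052/5 = -106498/5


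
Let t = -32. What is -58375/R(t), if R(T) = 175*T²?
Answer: -2335/7168 ≈ -0.32575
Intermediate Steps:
-58375/R(t) = -58375/(175*(-32)²) = -58375/(175*1024) = -58375/179200 = -58375*1/179200 = -2335/7168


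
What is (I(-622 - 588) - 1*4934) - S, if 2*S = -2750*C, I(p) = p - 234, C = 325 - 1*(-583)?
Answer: 1242122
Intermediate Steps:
C = 908 (C = 325 + 583 = 908)
I(p) = -234 + p
S = -1248500 (S = (-2750*908)/2 = (½)*(-2497000) = -1248500)
(I(-622 - 588) - 1*4934) - S = ((-234 + (-622 - 588)) - 1*4934) - 1*(-1248500) = ((-234 - 1210) - 4934) + 1248500 = (-1444 - 4934) + 1248500 = -6378 + 1248500 = 1242122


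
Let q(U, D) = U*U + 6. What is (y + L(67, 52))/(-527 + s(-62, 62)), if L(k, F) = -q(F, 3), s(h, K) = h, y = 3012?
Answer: -302/589 ≈ -0.51273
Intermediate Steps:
q(U, D) = 6 + U² (q(U, D) = U² + 6 = 6 + U²)
L(k, F) = -6 - F² (L(k, F) = -(6 + F²) = -6 - F²)
(y + L(67, 52))/(-527 + s(-62, 62)) = (3012 + (-6 - 1*52²))/(-527 - 62) = (3012 + (-6 - 1*2704))/(-589) = (3012 + (-6 - 2704))*(-1/589) = (3012 - 2710)*(-1/589) = 302*(-1/589) = -302/589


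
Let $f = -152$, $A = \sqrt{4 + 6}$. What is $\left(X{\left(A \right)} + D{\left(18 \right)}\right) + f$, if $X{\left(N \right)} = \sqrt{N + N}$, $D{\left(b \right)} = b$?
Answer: $-134 + 2^{\frac{3}{4}} \sqrt[4]{5} \approx -131.49$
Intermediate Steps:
$A = \sqrt{10} \approx 3.1623$
$X{\left(N \right)} = \sqrt{2} \sqrt{N}$ ($X{\left(N \right)} = \sqrt{2 N} = \sqrt{2} \sqrt{N}$)
$\left(X{\left(A \right)} + D{\left(18 \right)}\right) + f = \left(\sqrt{2} \sqrt{\sqrt{10}} + 18\right) - 152 = \left(\sqrt{2} \sqrt[4]{10} + 18\right) - 152 = \left(2^{\frac{3}{4}} \sqrt[4]{5} + 18\right) - 152 = \left(18 + 2^{\frac{3}{4}} \sqrt[4]{5}\right) - 152 = -134 + 2^{\frac{3}{4}} \sqrt[4]{5}$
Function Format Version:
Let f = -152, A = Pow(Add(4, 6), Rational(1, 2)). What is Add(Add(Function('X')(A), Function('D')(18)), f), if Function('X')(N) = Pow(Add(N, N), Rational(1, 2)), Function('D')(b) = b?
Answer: Add(-134, Mul(Pow(2, Rational(3, 4)), Pow(5, Rational(1, 4)))) ≈ -131.49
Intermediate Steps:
A = Pow(10, Rational(1, 2)) ≈ 3.1623
Function('X')(N) = Mul(Pow(2, Rational(1, 2)), Pow(N, Rational(1, 2))) (Function('X')(N) = Pow(Mul(2, N), Rational(1, 2)) = Mul(Pow(2, Rational(1, 2)), Pow(N, Rational(1, 2))))
Add(Add(Function('X')(A), Function('D')(18)), f) = Add(Add(Mul(Pow(2, Rational(1, 2)), Pow(Pow(10, Rational(1, 2)), Rational(1, 2))), 18), -152) = Add(Add(Mul(Pow(2, Rational(1, 2)), Pow(10, Rational(1, 4))), 18), -152) = Add(Add(Mul(Pow(2, Rational(3, 4)), Pow(5, Rational(1, 4))), 18), -152) = Add(Add(18, Mul(Pow(2, Rational(3, 4)), Pow(5, Rational(1, 4)))), -152) = Add(-134, Mul(Pow(2, Rational(3, 4)), Pow(5, Rational(1, 4))))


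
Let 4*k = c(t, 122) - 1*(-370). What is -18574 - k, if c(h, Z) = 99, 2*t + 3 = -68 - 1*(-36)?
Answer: -74765/4 ≈ -18691.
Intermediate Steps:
t = -35/2 (t = -3/2 + (-68 - 1*(-36))/2 = -3/2 + (-68 + 36)/2 = -3/2 + (1/2)*(-32) = -3/2 - 16 = -35/2 ≈ -17.500)
k = 469/4 (k = (99 - 1*(-370))/4 = (99 + 370)/4 = (1/4)*469 = 469/4 ≈ 117.25)
-18574 - k = -18574 - 1*469/4 = -18574 - 469/4 = -74765/4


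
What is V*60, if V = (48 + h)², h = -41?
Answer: 2940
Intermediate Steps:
V = 49 (V = (48 - 41)² = 7² = 49)
V*60 = 49*60 = 2940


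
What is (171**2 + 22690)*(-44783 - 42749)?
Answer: -4545624292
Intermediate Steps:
(171**2 + 22690)*(-44783 - 42749) = (29241 + 22690)*(-87532) = 51931*(-87532) = -4545624292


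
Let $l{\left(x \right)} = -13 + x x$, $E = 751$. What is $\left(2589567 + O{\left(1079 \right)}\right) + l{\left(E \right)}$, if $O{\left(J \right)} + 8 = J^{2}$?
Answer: $4317788$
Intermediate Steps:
$l{\left(x \right)} = -13 + x^{2}$
$O{\left(J \right)} = -8 + J^{2}$
$\left(2589567 + O{\left(1079 \right)}\right) + l{\left(E \right)} = \left(2589567 - \left(8 - 1079^{2}\right)\right) - \left(13 - 751^{2}\right) = \left(2589567 + \left(-8 + 1164241\right)\right) + \left(-13 + 564001\right) = \left(2589567 + 1164233\right) + 563988 = 3753800 + 563988 = 4317788$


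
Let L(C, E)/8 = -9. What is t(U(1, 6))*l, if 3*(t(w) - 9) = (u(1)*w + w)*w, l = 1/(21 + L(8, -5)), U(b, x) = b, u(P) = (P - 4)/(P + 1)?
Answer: -53/306 ≈ -0.17320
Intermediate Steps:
u(P) = (-4 + P)/(1 + P)
L(C, E) = -72 (L(C, E) = 8*(-9) = -72)
l = -1/51 (l = 1/(21 - 72) = 1/(-51) = -1/51 ≈ -0.019608)
t(w) = 9 - w**2/6 (t(w) = 9 + ((((-4 + 1)/(1 + 1))*w + w)*w)/3 = 9 + (((-3/2)*w + w)*w)/3 = 9 + ((((1/2)*(-3))*w + w)*w)/3 = 9 + ((-3*w/2 + w)*w)/3 = 9 + ((-w/2)*w)/3 = 9 + (-w**2/2)/3 = 9 - w**2/6)
t(U(1, 6))*l = (9 - 1/6*1**2)*(-1/51) = (9 - 1/6*1)*(-1/51) = (9 - 1/6)*(-1/51) = (53/6)*(-1/51) = -53/306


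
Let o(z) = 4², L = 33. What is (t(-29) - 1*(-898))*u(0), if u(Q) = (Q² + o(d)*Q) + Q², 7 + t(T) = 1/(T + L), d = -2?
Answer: 0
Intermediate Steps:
o(z) = 16
t(T) = -7 + 1/(33 + T) (t(T) = -7 + 1/(T + 33) = -7 + 1/(33 + T))
u(Q) = 2*Q² + 16*Q (u(Q) = (Q² + 16*Q) + Q² = 2*Q² + 16*Q)
(t(-29) - 1*(-898))*u(0) = ((-230 - 7*(-29))/(33 - 29) - 1*(-898))*(2*0*(8 + 0)) = ((-230 + 203)/4 + 898)*(2*0*8) = ((¼)*(-27) + 898)*0 = (-27/4 + 898)*0 = (3565/4)*0 = 0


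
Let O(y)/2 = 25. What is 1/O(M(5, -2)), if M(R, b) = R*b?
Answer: 1/50 ≈ 0.020000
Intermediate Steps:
O(y) = 50 (O(y) = 2*25 = 50)
1/O(M(5, -2)) = 1/50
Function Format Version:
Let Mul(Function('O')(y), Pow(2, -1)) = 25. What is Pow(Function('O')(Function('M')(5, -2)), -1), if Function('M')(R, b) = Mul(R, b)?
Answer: Rational(1, 50) ≈ 0.020000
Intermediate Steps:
Function('O')(y) = 50 (Function('O')(y) = Mul(2, 25) = 50)
Pow(Function('O')(Function('M')(5, -2)), -1) = Pow(50, -1) = Rational(1, 50)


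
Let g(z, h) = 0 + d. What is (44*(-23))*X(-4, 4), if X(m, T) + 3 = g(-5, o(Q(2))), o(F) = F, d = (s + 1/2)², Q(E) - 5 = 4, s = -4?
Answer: -9361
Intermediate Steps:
Q(E) = 9 (Q(E) = 5 + 4 = 9)
d = 49/4 (d = (-4 + 1/2)² = (-4 + ½)² = (-7/2)² = 49/4 ≈ 12.250)
g(z, h) = 49/4 (g(z, h) = 0 + 49/4 = 49/4)
X(m, T) = 37/4 (X(m, T) = -3 + 49/4 = 37/4)
(44*(-23))*X(-4, 4) = (44*(-23))*(37/4) = -1012*37/4 = -9361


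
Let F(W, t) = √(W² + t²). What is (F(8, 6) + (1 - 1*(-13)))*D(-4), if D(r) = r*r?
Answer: 384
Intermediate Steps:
D(r) = r²
(F(8, 6) + (1 - 1*(-13)))*D(-4) = (√(8² + 6²) + (1 - 1*(-13)))*(-4)² = (√(64 + 36) + (1 + 13))*16 = (√100 + 14)*16 = (10 + 14)*16 = 24*16 = 384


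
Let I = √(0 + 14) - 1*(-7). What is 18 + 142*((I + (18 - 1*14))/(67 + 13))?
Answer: 1501/40 + 71*√14/40 ≈ 44.166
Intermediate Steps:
I = 7 + √14 (I = √14 + 7 = 7 + √14 ≈ 10.742)
18 + 142*((I + (18 - 1*14))/(67 + 13)) = 18 + 142*(((7 + √14) + (18 - 1*14))/(67 + 13)) = 18 + 142*(((7 + √14) + (18 - 14))/80) = 18 + 142*(((7 + √14) + 4)*(1/80)) = 18 + 142*((11 + √14)*(1/80)) = 18 + 142*(11/80 + √14/80) = 18 + (781/40 + 71*√14/40) = 1501/40 + 71*√14/40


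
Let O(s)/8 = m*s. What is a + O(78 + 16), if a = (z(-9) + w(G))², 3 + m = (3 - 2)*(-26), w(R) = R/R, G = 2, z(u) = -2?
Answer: -21807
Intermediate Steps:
w(R) = 1
m = -29 (m = -3 + (3 - 2)*(-26) = -3 + 1*(-26) = -3 - 26 = -29)
a = 1 (a = (-2 + 1)² = (-1)² = 1)
O(s) = -232*s (O(s) = 8*(-29*s) = -232*s)
a + O(78 + 16) = 1 - 232*(78 + 16) = 1 - 232*94 = 1 - 21808 = -21807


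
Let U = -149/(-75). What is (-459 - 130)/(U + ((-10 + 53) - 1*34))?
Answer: -44175/824 ≈ -53.610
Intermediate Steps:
U = 149/75 (U = -149*(-1/75) = 149/75 ≈ 1.9867)
(-459 - 130)/(U + ((-10 + 53) - 1*34)) = (-459 - 130)/(149/75 + ((-10 + 53) - 1*34)) = -589/(149/75 + (43 - 34)) = -589/(149/75 + 9) = -589/824/75 = -589*75/824 = -44175/824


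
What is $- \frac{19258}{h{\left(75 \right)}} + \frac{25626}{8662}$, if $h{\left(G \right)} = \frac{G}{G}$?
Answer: $- \frac{83393585}{4331} \approx -19255.0$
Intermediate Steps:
$h{\left(G \right)} = 1$
$- \frac{19258}{h{\left(75 \right)}} + \frac{25626}{8662} = - \frac{19258}{1} + \frac{25626}{8662} = \left(-19258\right) 1 + 25626 \cdot \frac{1}{8662} = -19258 + \frac{12813}{4331} = - \frac{83393585}{4331}$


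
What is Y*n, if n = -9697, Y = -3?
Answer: 29091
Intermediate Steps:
Y*n = -3*(-9697) = 29091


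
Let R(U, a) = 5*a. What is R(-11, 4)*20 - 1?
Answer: 399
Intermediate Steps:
R(-11, 4)*20 - 1 = (5*4)*20 - 1 = 20*20 - 1 = 400 - 1 = 399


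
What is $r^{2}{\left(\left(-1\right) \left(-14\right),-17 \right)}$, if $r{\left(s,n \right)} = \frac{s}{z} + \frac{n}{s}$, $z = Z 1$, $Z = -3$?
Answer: $\frac{61009}{1764} \approx 34.586$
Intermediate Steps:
$z = -3$ ($z = \left(-3\right) 1 = -3$)
$r{\left(s,n \right)} = - \frac{s}{3} + \frac{n}{s}$ ($r{\left(s,n \right)} = \frac{s}{-3} + \frac{n}{s} = s \left(- \frac{1}{3}\right) + \frac{n}{s} = - \frac{s}{3} + \frac{n}{s}$)
$r^{2}{\left(\left(-1\right) \left(-14\right),-17 \right)} = \left(- \frac{\left(-1\right) \left(-14\right)}{3} - \frac{17}{\left(-1\right) \left(-14\right)}\right)^{2} = \left(\left(- \frac{1}{3}\right) 14 - \frac{17}{14}\right)^{2} = \left(- \frac{14}{3} - \frac{17}{14}\right)^{2} = \left(- \frac{247}{42}\right)^{2} = \frac{61009}{1764}$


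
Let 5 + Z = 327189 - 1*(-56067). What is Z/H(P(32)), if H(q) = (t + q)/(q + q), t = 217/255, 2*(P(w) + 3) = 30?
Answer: 2345496120/3277 ≈ 7.1575e+5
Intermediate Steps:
P(w) = 12 (P(w) = -3 + (½)*30 = -3 + 15 = 12)
t = 217/255 (t = 217*(1/255) = 217/255 ≈ 0.85098)
H(q) = (217/255 + q)/(2*q) (H(q) = (217/255 + q)/(q + q) = (217/255 + q)/((2*q)) = (217/255 + q)*(1/(2*q)) = (217/255 + q)/(2*q))
Z = 383251 (Z = -5 + (327189 - 1*(-56067)) = -5 + (327189 + 56067) = -5 + 383256 = 383251)
Z/H(P(32)) = 383251/(((1/510)*(217 + 255*12)/12)) = 383251/(((1/510)*(1/12)*(217 + 3060))) = 383251/(((1/510)*(1/12)*3277)) = 383251/(3277/6120) = 383251*(6120/3277) = 2345496120/3277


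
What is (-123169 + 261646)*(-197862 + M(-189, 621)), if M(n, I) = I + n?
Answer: -27339514110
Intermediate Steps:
(-123169 + 261646)*(-197862 + M(-189, 621)) = (-123169 + 261646)*(-197862 + (621 - 189)) = 138477*(-197862 + 432) = 138477*(-197430) = -27339514110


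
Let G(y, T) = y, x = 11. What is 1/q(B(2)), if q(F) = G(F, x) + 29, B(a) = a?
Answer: 1/31 ≈ 0.032258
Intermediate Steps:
q(F) = 29 + F (q(F) = F + 29 = 29 + F)
1/q(B(2)) = 1/(29 + 2) = 1/31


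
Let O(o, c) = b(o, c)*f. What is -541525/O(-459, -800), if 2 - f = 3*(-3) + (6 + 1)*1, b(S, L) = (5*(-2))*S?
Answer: -108305/3672 ≈ -29.495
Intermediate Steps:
b(S, L) = -10*S
f = 4 (f = 2 - (3*(-3) + (6 + 1)*1) = 2 - (-9 + 7*1) = 2 - (-9 + 7) = 2 - 1*(-2) = 2 + 2 = 4)
O(o, c) = -40*o (O(o, c) = -10*o*4 = -40*o)
-541525/O(-459, -800) = -541525/((-40*(-459))) = -541525/18360 = -541525*1/18360 = -108305/3672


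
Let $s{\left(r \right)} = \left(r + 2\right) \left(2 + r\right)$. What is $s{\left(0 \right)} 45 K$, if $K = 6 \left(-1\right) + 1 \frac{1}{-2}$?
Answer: $-1170$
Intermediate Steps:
$s{\left(r \right)} = \left(2 + r\right)^{2}$ ($s{\left(r \right)} = \left(2 + r\right) \left(2 + r\right) = \left(2 + r\right)^{2}$)
$K = - \frac{13}{2}$ ($K = -6 + 1 \left(- \frac{1}{2}\right) = -6 - \frac{1}{2} = - \frac{13}{2} \approx -6.5$)
$s{\left(0 \right)} 45 K = \left(2 + 0\right)^{2} \cdot 45 \left(- \frac{13}{2}\right) = 2^{2} \cdot 45 \left(- \frac{13}{2}\right) = 4 \cdot 45 \left(- \frac{13}{2}\right) = 180 \left(- \frac{13}{2}\right) = -1170$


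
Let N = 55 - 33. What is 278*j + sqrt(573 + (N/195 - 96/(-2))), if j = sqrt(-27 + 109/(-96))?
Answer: sqrt(23617815)/195 + 139*I*sqrt(16206)/12 ≈ 24.922 + 1474.6*I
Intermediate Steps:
N = 22
j = I*sqrt(16206)/24 (j = sqrt(-27 + 109*(-1/96)) = sqrt(-27 - 109/96) = sqrt(-2701/96) = I*sqrt(16206)/24 ≈ 5.3043*I)
278*j + sqrt(573 + (N/195 - 96/(-2))) = 278*(I*sqrt(16206)/24) + sqrt(573 + (22/195 - 96/(-2))) = 139*I*sqrt(16206)/12 + sqrt(573 + (22*(1/195) - 96*(-1/2))) = 139*I*sqrt(16206)/12 + sqrt(573 + (22/195 + 48)) = 139*I*sqrt(16206)/12 + sqrt(573 + 9382/195) = 139*I*sqrt(16206)/12 + sqrt(121117/195) = 139*I*sqrt(16206)/12 + sqrt(23617815)/195 = sqrt(23617815)/195 + 139*I*sqrt(16206)/12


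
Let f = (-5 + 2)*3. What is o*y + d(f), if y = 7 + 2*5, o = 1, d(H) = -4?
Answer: 13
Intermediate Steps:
f = -9 (f = -3*3 = -9)
y = 17 (y = 7 + 10 = 17)
o*y + d(f) = 1*17 - 4 = 17 - 4 = 13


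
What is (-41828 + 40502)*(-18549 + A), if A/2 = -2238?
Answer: 30531150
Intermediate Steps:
A = -4476 (A = 2*(-2238) = -4476)
(-41828 + 40502)*(-18549 + A) = (-41828 + 40502)*(-18549 - 4476) = -1326*(-23025) = 30531150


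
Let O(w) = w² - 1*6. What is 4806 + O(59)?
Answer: 8281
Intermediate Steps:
O(w) = -6 + w² (O(w) = w² - 6 = -6 + w²)
4806 + O(59) = 4806 + (-6 + 59²) = 4806 + (-6 + 3481) = 4806 + 3475 = 8281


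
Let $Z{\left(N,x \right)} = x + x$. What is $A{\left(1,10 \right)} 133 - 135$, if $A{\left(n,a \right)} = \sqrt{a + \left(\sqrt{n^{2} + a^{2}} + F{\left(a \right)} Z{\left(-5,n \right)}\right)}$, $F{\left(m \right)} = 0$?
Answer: $-135 + 133 \sqrt{10 + \sqrt{101}} \approx 460.54$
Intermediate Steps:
$Z{\left(N,x \right)} = 2 x$
$A{\left(n,a \right)} = \sqrt{a + \sqrt{a^{2} + n^{2}}}$ ($A{\left(n,a \right)} = \sqrt{a + \left(\sqrt{n^{2} + a^{2}} + 0 \cdot 2 n\right)} = \sqrt{a + \left(\sqrt{a^{2} + n^{2}} + 0\right)} = \sqrt{a + \sqrt{a^{2} + n^{2}}}$)
$A{\left(1,10 \right)} 133 - 135 = \sqrt{10 + \sqrt{10^{2} + 1^{2}}} \cdot 133 - 135 = \sqrt{10 + \sqrt{100 + 1}} \cdot 133 - 135 = \sqrt{10 + \sqrt{101}} \cdot 133 - 135 = 133 \sqrt{10 + \sqrt{101}} - 135 = -135 + 133 \sqrt{10 + \sqrt{101}}$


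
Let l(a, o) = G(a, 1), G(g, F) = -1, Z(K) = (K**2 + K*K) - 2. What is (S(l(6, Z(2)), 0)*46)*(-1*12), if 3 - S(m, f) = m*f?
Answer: -1656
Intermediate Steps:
Z(K) = -2 + 2*K**2 (Z(K) = (K**2 + K**2) - 2 = 2*K**2 - 2 = -2 + 2*K**2)
l(a, o) = -1
S(m, f) = 3 - f*m (S(m, f) = 3 - m*f = 3 - f*m)
(S(l(6, Z(2)), 0)*46)*(-1*12) = ((3 - 1*0*(-1))*46)*(-1*12) = ((3 + 0)*46)*(-12) = (3*46)*(-12) = 138*(-12) = -1656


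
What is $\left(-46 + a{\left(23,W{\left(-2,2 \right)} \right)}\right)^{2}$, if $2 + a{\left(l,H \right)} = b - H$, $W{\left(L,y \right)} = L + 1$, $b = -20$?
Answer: $4489$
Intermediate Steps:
$W{\left(L,y \right)} = 1 + L$
$a{\left(l,H \right)} = -22 - H$ ($a{\left(l,H \right)} = -2 - \left(20 + H\right) = -22 - H$)
$\left(-46 + a{\left(23,W{\left(-2,2 \right)} \right)}\right)^{2} = \left(-46 - 21\right)^{2} = \left(-67\right)^{2} = 4489$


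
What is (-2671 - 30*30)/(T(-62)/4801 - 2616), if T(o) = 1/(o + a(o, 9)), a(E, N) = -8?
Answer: 1200105970/879159121 ≈ 1.3651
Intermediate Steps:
T(o) = 1/(-8 + o) (T(o) = 1/(o - 8) = 1/(-8 + o))
(-2671 - 30*30)/(T(-62)/4801 - 2616) = (-2671 - 30*30)/(1/(-8 - 62*4801) - 2616) = (-2671 - 900)/((1/4801)/(-70) - 2616) = -3571/(-1/70*1/4801 - 2616) = -3571/(-1/336070 - 2616) = -3571/(-879159121/336070) = -3571*(-336070/879159121) = 1200105970/879159121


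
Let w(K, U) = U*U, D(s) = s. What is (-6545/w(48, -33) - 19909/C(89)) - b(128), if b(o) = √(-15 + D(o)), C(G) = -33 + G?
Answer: -2004311/5544 - √113 ≈ -372.16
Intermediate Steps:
w(K, U) = U²
b(o) = √(-15 + o)
(-6545/w(48, -33) - 19909/C(89)) - b(128) = (-6545/((-33)²) - 19909/(-33 + 89)) - √(-15 + 128) = (-6545/1089 - 19909/56) - √113 = (-6545*1/1089 - 19909*1/56) - √113 = (-595/99 - 19909/56) - √113 = -2004311/5544 - √113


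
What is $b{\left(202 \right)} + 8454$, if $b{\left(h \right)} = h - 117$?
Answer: $8539$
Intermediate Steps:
$b{\left(h \right)} = -117 + h$
$b{\left(202 \right)} + 8454 = \left(-117 + 202\right) + 8454 = 85 + 8454 = 8539$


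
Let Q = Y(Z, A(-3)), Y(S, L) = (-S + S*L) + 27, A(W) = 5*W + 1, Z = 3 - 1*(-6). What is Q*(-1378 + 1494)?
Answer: -12528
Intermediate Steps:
Z = 9 (Z = 3 + 6 = 9)
A(W) = 1 + 5*W
Y(S, L) = 27 - S + L*S (Y(S, L) = (-S + L*S) + 27 = 27 - S + L*S)
Q = -108 (Q = 27 - 1*9 + (1 + 5*(-3))*9 = 27 - 9 + (1 - 15)*9 = 27 - 9 - 14*9 = 27 - 9 - 126 = -108)
Q*(-1378 + 1494) = -108*(-1378 + 1494) = -108*116 = -12528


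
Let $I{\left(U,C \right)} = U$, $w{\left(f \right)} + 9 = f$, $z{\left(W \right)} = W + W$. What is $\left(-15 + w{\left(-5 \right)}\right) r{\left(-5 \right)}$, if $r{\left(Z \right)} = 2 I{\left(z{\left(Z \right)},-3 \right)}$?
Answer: $580$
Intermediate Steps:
$z{\left(W \right)} = 2 W$
$w{\left(f \right)} = -9 + f$
$r{\left(Z \right)} = 4 Z$ ($r{\left(Z \right)} = 2 \cdot 2 Z = 4 Z$)
$\left(-15 + w{\left(-5 \right)}\right) r{\left(-5 \right)} = \left(-15 - 14\right) 4 \left(-5\right) = \left(-15 - 14\right) \left(-20\right) = \left(-29\right) \left(-20\right) = 580$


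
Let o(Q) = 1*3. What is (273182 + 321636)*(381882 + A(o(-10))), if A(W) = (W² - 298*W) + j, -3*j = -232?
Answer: 680009618414/3 ≈ 2.2667e+11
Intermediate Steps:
j = 232/3 (j = -⅓*(-232) = 232/3 ≈ 77.333)
o(Q) = 3
A(W) = 232/3 + W² - 298*W (A(W) = (W² - 298*W) + 232/3 = 232/3 + W² - 298*W)
(273182 + 321636)*(381882 + A(o(-10))) = (273182 + 321636)*(381882 + (232/3 + 3² - 298*3)) = 594818*(381882 + (232/3 + 9 - 894)) = 594818*(381882 - 2423/3) = 594818*(1143223/3) = 680009618414/3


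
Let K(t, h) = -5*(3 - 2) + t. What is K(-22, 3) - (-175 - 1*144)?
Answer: 292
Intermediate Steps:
K(t, h) = -5 + t (K(t, h) = -5*1 + t = -5 + t)
K(-22, 3) - (-175 - 1*144) = (-5 - 22) - (-175 - 1*144) = -27 - (-175 - 144) = -27 - 1*(-319) = -27 + 319 = 292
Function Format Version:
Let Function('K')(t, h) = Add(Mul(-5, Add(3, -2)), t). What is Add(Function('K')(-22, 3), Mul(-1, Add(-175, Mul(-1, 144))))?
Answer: 292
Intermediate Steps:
Function('K')(t, h) = Add(-5, t) (Function('K')(t, h) = Add(Mul(-5, 1), t) = Add(-5, t))
Add(Function('K')(-22, 3), Mul(-1, Add(-175, Mul(-1, 144)))) = Add(Add(-5, -22), Mul(-1, Add(-175, Mul(-1, 144)))) = Add(-27, Mul(-1, Add(-175, -144))) = Add(-27, Mul(-1, -319)) = Add(-27, 319) = 292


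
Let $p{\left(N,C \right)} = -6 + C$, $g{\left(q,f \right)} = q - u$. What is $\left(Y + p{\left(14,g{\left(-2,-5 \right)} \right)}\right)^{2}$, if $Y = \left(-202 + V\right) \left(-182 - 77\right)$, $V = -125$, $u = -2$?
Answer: $7171887969$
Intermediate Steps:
$g{\left(q,f \right)} = 2 + q$ ($g{\left(q,f \right)} = q - -2 = q + 2 = 2 + q$)
$Y = 84693$ ($Y = \left(-202 - 125\right) \left(-182 - 77\right) = \left(-327\right) \left(-259\right) = 84693$)
$\left(Y + p{\left(14,g{\left(-2,-5 \right)} \right)}\right)^{2} = \left(84693 + \left(-6 + \left(2 - 2\right)\right)\right)^{2} = \left(84693 + \left(-6 + 0\right)\right)^{2} = \left(84693 - 6\right)^{2} = 84687^{2} = 7171887969$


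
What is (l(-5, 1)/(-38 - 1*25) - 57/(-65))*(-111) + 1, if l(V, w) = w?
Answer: -129097/1365 ≈ -94.577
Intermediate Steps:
(l(-5, 1)/(-38 - 1*25) - 57/(-65))*(-111) + 1 = (1/(-38 - 1*25) - 57/(-65))*(-111) + 1 = (1/(-38 - 25) - 57*(-1/65))*(-111) + 1 = (1/(-63) + 57/65)*(-111) + 1 = (1*(-1/63) + 57/65)*(-111) + 1 = (-1/63 + 57/65)*(-111) + 1 = (3526/4095)*(-111) + 1 = -130462/1365 + 1 = -129097/1365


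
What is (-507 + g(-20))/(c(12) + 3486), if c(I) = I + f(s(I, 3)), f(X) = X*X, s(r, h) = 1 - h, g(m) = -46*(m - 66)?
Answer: 3449/3502 ≈ 0.98487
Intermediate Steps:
g(m) = 3036 - 46*m (g(m) = -46*(-66 + m) = 3036 - 46*m)
f(X) = X²
c(I) = 4 + I (c(I) = I + (1 - 1*3)² = I + (1 - 3)² = I + (-2)² = I + 4 = 4 + I)
(-507 + g(-20))/(c(12) + 3486) = (-507 + (3036 - 46*(-20)))/((4 + 12) + 3486) = (-507 + (3036 + 920))/(16 + 3486) = (-507 + 3956)/3502 = 3449*(1/3502) = 3449/3502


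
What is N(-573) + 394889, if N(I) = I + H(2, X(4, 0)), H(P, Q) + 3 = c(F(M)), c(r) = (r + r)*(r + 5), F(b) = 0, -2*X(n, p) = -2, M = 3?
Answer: 394313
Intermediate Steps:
X(n, p) = 1 (X(n, p) = -½*(-2) = 1)
c(r) = 2*r*(5 + r) (c(r) = (2*r)*(5 + r) = 2*r*(5 + r))
H(P, Q) = -3 (H(P, Q) = -3 + 2*0*(5 + 0) = -3 + 2*0*5 = -3 + 0 = -3)
N(I) = -3 + I (N(I) = I - 3 = -3 + I)
N(-573) + 394889 = (-3 - 573) + 394889 = -576 + 394889 = 394313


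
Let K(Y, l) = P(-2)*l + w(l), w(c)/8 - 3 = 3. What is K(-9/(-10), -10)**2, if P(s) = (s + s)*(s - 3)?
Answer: 23104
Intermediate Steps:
P(s) = 2*s*(-3 + s) (P(s) = (2*s)*(-3 + s) = 2*s*(-3 + s))
w(c) = 48 (w(c) = 24 + 8*3 = 24 + 24 = 48)
K(Y, l) = 48 + 20*l (K(Y, l) = (2*(-2)*(-3 - 2))*l + 48 = (2*(-2)*(-5))*l + 48 = 20*l + 48 = 48 + 20*l)
K(-9/(-10), -10)**2 = (48 + 20*(-10))**2 = (48 - 200)**2 = (-152)**2 = 23104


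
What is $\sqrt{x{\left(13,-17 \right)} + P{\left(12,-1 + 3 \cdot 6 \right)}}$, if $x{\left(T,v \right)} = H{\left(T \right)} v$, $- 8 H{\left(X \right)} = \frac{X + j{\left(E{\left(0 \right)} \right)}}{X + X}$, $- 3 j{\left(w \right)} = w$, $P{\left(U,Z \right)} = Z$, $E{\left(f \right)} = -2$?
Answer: $\frac{\sqrt{440895}}{156} \approx 4.2564$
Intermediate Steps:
$j{\left(w \right)} = - \frac{w}{3}$
$H{\left(X \right)} = - \frac{\frac{2}{3} + X}{16 X}$ ($H{\left(X \right)} = - \frac{\left(X - - \frac{2}{3}\right) \frac{1}{X + X}}{8} = - \frac{\left(X + \frac{2}{3}\right) \frac{1}{2 X}}{8} = - \frac{\left(\frac{2}{3} + X\right) \frac{1}{2 X}}{8} = - \frac{\frac{1}{2} \frac{1}{X} \left(\frac{2}{3} + X\right)}{8} = - \frac{\frac{2}{3} + X}{16 X}$)
$x{\left(T,v \right)} = \frac{v \left(-2 - 3 T\right)}{48 T}$ ($x{\left(T,v \right)} = \frac{-2 - 3 T}{48 T} v = \frac{v \left(-2 - 3 T\right)}{48 T}$)
$\sqrt{x{\left(13,-17 \right)} + P{\left(12,-1 + 3 \cdot 6 \right)}} = \sqrt{\left(\left(- \frac{1}{16}\right) \left(-17\right) - - \frac{17}{24 \cdot 13}\right) + \left(-1 + 3 \cdot 6\right)} = \sqrt{\left(\frac{17}{16} - \left(- \frac{17}{24}\right) \frac{1}{13}\right) + \left(-1 + 18\right)} = \sqrt{\left(\frac{17}{16} + \frac{17}{312}\right) + 17} = \sqrt{\frac{697}{624} + 17} = \sqrt{\frac{11305}{624}} = \frac{\sqrt{440895}}{156}$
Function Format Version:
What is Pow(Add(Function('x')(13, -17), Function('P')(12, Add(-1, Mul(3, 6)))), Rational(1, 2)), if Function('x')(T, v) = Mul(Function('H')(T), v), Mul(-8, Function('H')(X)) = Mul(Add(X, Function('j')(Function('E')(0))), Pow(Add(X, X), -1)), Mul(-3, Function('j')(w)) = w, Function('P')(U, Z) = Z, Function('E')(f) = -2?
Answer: Mul(Rational(1, 156), Pow(440895, Rational(1, 2))) ≈ 4.2564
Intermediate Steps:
Function('j')(w) = Mul(Rational(-1, 3), w)
Function('H')(X) = Mul(Rational(-1, 16), Pow(X, -1), Add(Rational(2, 3), X)) (Function('H')(X) = Mul(Rational(-1, 8), Mul(Add(X, Mul(Rational(-1, 3), -2)), Pow(Add(X, X), -1))) = Mul(Rational(-1, 8), Mul(Add(X, Rational(2, 3)), Pow(Mul(2, X), -1))) = Mul(Rational(-1, 8), Mul(Add(Rational(2, 3), X), Mul(Rational(1, 2), Pow(X, -1)))) = Mul(Rational(-1, 8), Mul(Rational(1, 2), Pow(X, -1), Add(Rational(2, 3), X))) = Mul(Rational(-1, 16), Pow(X, -1), Add(Rational(2, 3), X)))
Function('x')(T, v) = Mul(Rational(1, 48), v, Pow(T, -1), Add(-2, Mul(-3, T))) (Function('x')(T, v) = Mul(Mul(Rational(1, 48), Pow(T, -1), Add(-2, Mul(-3, T))), v) = Mul(Rational(1, 48), v, Pow(T, -1), Add(-2, Mul(-3, T))))
Pow(Add(Function('x')(13, -17), Function('P')(12, Add(-1, Mul(3, 6)))), Rational(1, 2)) = Pow(Add(Add(Mul(Rational(-1, 16), -17), Mul(Rational(-1, 24), -17, Pow(13, -1))), Add(-1, Mul(3, 6))), Rational(1, 2)) = Pow(Add(Add(Rational(17, 16), Mul(Rational(-1, 24), -17, Rational(1, 13))), Add(-1, 18)), Rational(1, 2)) = Pow(Add(Add(Rational(17, 16), Rational(17, 312)), 17), Rational(1, 2)) = Pow(Add(Rational(697, 624), 17), Rational(1, 2)) = Pow(Rational(11305, 624), Rational(1, 2)) = Mul(Rational(1, 156), Pow(440895, Rational(1, 2)))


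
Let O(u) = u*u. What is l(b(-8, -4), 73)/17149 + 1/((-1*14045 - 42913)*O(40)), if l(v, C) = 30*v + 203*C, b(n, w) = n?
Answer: 120784097641/142076035200 ≈ 0.85014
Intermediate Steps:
O(u) = u²
l(b(-8, -4), 73)/17149 + 1/((-1*14045 - 42913)*O(40)) = (30*(-8) + 203*73)/17149 + 1/((-1*14045 - 42913)*(40²)) = (-240 + 14819)*(1/17149) + 1/(-14045 - 42913*1600) = 14579*(1/17149) + (1/1600)/(-56958) = 14579/17149 - 1/56958*1/1600 = 14579/17149 - 1/91132800 = 120784097641/142076035200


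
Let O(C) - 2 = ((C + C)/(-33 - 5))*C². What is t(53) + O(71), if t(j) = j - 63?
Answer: -358063/19 ≈ -18845.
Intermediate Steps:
t(j) = -63 + j
O(C) = 2 - C³/19 (O(C) = 2 + ((C + C)/(-33 - 5))*C² = 2 + ((2*C)/(-38))*C² = 2 + ((2*C)*(-1/38))*C² = 2 + (-C/19)*C² = 2 - C³/19)
t(53) + O(71) = (-63 + 53) + (2 - 1/19*71³) = -10 + (2 - 1/19*357911) = -10 + (2 - 357911/19) = -10 - 357873/19 = -358063/19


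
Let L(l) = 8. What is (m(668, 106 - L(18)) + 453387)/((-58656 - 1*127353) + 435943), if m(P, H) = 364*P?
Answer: 696539/249934 ≈ 2.7869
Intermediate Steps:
(m(668, 106 - L(18)) + 453387)/((-58656 - 1*127353) + 435943) = (364*668 + 453387)/((-58656 - 1*127353) + 435943) = (243152 + 453387)/((-58656 - 127353) + 435943) = 696539/(-186009 + 435943) = 696539/249934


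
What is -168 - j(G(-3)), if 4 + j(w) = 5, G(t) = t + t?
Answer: -169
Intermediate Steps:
G(t) = 2*t
j(w) = 1 (j(w) = -4 + 5 = 1)
-168 - j(G(-3)) = -168 - 1*1 = -168 - 1 = -169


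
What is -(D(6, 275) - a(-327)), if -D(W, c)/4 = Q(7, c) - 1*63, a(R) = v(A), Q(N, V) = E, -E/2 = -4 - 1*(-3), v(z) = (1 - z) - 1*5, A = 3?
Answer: -251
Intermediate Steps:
v(z) = -4 - z (v(z) = (1 - z) - 5 = -4 - z)
E = 2 (E = -2*(-4 - 1*(-3)) = -2*(-4 + 3) = -2*(-1) = 2)
Q(N, V) = 2
a(R) = -7 (a(R) = -4 - 1*3 = -4 - 3 = -7)
D(W, c) = 244 (D(W, c) = -4*(2 - 1*63) = -4*(2 - 63) = -4*(-61) = 244)
-(D(6, 275) - a(-327)) = -(244 - 1*(-7)) = -(244 + 7) = -1*251 = -251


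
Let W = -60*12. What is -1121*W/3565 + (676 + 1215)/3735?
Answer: 604266923/2663055 ≈ 226.91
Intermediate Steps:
W = -720
-1121*W/3565 + (676 + 1215)/3735 = -1121/(3565/(-720)) + (676 + 1215)/3735 = -1121/(3565*(-1/720)) + 1891*(1/3735) = -1121/(-713/144) + 1891/3735 = -1121*(-144/713) + 1891/3735 = 161424/713 + 1891/3735 = 604266923/2663055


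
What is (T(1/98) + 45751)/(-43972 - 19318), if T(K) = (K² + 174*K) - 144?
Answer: -438026681/607837160 ≈ -0.72063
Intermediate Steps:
T(K) = -144 + K² + 174*K
(T(1/98) + 45751)/(-43972 - 19318) = ((-144 + (1/98)² + 174/98) + 45751)/(-43972 - 19318) = ((-144 + (1/98)² + 174*(1/98)) + 45751)/(-63290) = ((-144 + 1/9604 + 87/49) + 45751)*(-1/63290) = (-1365923/9604 + 45751)*(-1/63290) = (438026681/9604)*(-1/63290) = -438026681/607837160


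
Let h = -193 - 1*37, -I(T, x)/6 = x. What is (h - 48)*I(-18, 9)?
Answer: 15012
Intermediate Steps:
I(T, x) = -6*x
h = -230 (h = -193 - 37 = -230)
(h - 48)*I(-18, 9) = (-230 - 48)*(-6*9) = -278*(-54) = 15012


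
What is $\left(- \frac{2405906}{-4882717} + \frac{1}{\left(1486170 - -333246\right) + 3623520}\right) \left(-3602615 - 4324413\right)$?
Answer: $- \frac{25951498841801961881}{6644079034278} \approx -3.906 \cdot 10^{6}$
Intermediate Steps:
$\left(- \frac{2405906}{-4882717} + \frac{1}{\left(1486170 - -333246\right) + 3623520}\right) \left(-3602615 - 4324413\right) = \left(\left(-2405906\right) \left(- \frac{1}{4882717}\right) + \frac{1}{\left(1486170 + 333246\right) + 3623520}\right) \left(-3602615 - 4324413\right) = \left(\frac{2405906}{4882717} + \frac{1}{1819416 + 3623520}\right) \left(-7927028\right) = \left(\frac{2405906}{4882717} + \frac{1}{5442936}\right) \left(-7927028\right) = \frac{13095197262733}{26576316137112} \left(-7927028\right) = - \frac{25951498841801961881}{6644079034278}$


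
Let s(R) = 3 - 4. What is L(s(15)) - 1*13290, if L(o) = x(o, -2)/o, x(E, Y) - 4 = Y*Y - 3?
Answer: -13295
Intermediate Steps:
x(E, Y) = 1 + Y² (x(E, Y) = 4 + (Y*Y - 3) = 4 + (Y² - 3) = 4 + (-3 + Y²) = 1 + Y²)
s(R) = -1
L(o) = 5/o (L(o) = (1 + (-2)²)/o = (1 + 4)/o = 5/o)
L(s(15)) - 1*13290 = 5/(-1) - 1*13290 = 5*(-1) - 13290 = -5 - 13290 = -13295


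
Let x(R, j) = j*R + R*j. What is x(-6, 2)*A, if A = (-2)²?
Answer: -96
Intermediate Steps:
x(R, j) = 2*R*j (x(R, j) = R*j + R*j = 2*R*j)
A = 4
x(-6, 2)*A = (2*(-6)*2)*4 = -24*4 = -96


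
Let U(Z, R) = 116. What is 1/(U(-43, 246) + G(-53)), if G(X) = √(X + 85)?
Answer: 29/3356 - √2/3356 ≈ 0.0082198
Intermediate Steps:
G(X) = √(85 + X)
1/(U(-43, 246) + G(-53)) = 1/(116 + √(85 - 53)) = 1/(116 + √32) = 1/(116 + 4*√2)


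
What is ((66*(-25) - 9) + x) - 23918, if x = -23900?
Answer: -49477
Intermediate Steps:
((66*(-25) - 9) + x) - 23918 = ((66*(-25) - 9) - 23900) - 23918 = ((-1650 - 9) - 23900) - 23918 = (-1659 - 23900) - 23918 = -25559 - 23918 = -49477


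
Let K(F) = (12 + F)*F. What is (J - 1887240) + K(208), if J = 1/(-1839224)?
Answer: -3386894211521/1839224 ≈ -1.8415e+6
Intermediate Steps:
K(F) = F*(12 + F)
J = -1/1839224 ≈ -5.4371e-7
(J - 1887240) + K(208) = (-1/1839224 - 1887240) + 208*(12 + 208) = -3471057101761/1839224 + 208*220 = -3471057101761/1839224 + 45760 = -3386894211521/1839224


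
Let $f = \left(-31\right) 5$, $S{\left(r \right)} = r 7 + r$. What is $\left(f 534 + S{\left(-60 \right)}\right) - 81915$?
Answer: $-165165$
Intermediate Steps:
$S{\left(r \right)} = 8 r$ ($S{\left(r \right)} = 7 r + r = 8 r$)
$f = -155$
$\left(f 534 + S{\left(-60 \right)}\right) - 81915 = \left(\left(-155\right) 534 + 8 \left(-60\right)\right) - 81915 = \left(-82770 - 480\right) - 81915 = -83250 - 81915 = -165165$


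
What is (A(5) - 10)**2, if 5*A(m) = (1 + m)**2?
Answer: 196/25 ≈ 7.8400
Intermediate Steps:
A(m) = (1 + m)**2/5
(A(5) - 10)**2 = ((1 + 5)**2/5 - 10)**2 = ((1/5)*6**2 - 10)**2 = ((1/5)*36 - 10)**2 = (36/5 - 10)**2 = (-14/5)**2 = 196/25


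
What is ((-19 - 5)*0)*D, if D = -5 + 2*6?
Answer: 0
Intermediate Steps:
D = 7 (D = -5 + 12 = 7)
((-19 - 5)*0)*D = ((-19 - 5)*0)*7 = -24*0*7 = 0*7 = 0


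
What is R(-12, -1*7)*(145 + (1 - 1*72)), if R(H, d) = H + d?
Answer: -1406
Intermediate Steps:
R(-12, -1*7)*(145 + (1 - 1*72)) = (-12 - 1*7)*(145 + (1 - 1*72)) = (-12 - 7)*(145 + (1 - 72)) = -19*(145 - 71) = -19*74 = -1406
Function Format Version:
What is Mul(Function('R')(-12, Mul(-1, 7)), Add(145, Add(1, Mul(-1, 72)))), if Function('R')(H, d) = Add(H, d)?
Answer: -1406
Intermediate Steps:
Mul(Function('R')(-12, Mul(-1, 7)), Add(145, Add(1, Mul(-1, 72)))) = Mul(Add(-12, Mul(-1, 7)), Add(145, Add(1, Mul(-1, 72)))) = Mul(Add(-12, -7), Add(145, Add(1, -72))) = Mul(-19, Add(145, -71)) = Mul(-19, 74) = -1406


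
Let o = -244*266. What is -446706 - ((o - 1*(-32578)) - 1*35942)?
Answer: -378438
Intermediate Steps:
o = -64904
-446706 - ((o - 1*(-32578)) - 1*35942) = -446706 - ((-64904 - 1*(-32578)) - 1*35942) = -446706 - ((-64904 + 32578) - 35942) = -446706 - (-32326 - 35942) = -446706 - 1*(-68268) = -446706 + 68268 = -378438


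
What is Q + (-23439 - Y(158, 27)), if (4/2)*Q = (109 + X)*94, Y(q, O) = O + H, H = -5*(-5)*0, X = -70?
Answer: -21633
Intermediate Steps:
H = 0 (H = 25*0 = 0)
Y(q, O) = O (Y(q, O) = O + 0 = O)
Q = 1833 (Q = ((109 - 70)*94)/2 = (39*94)/2 = (1/2)*3666 = 1833)
Q + (-23439 - Y(158, 27)) = 1833 + (-23439 - 1*27) = 1833 + (-23439 - 27) = 1833 - 23466 = -21633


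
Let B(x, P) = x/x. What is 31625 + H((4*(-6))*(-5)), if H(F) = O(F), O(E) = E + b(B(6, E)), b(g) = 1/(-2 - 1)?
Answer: 95234/3 ≈ 31745.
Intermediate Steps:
B(x, P) = 1
b(g) = -⅓ (b(g) = 1/(-3) = -⅓)
O(E) = -⅓ + E (O(E) = E - ⅓ = -⅓ + E)
H(F) = -⅓ + F
31625 + H((4*(-6))*(-5)) = 31625 + (-⅓ + (4*(-6))*(-5)) = 31625 + (-⅓ - 24*(-5)) = 31625 + (-⅓ + 120) = 31625 + 359/3 = 95234/3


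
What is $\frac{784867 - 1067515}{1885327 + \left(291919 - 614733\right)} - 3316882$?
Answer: $- \frac{5182671527114}{1562513} \approx -3.3169 \cdot 10^{6}$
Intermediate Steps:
$\frac{784867 - 1067515}{1885327 + \left(291919 - 614733\right)} - 3316882 = - \frac{282648}{1885327 + \left(291919 - 614733\right)} - 3316882 = - \frac{282648}{1885327 - 322814} - 3316882 = - \frac{282648}{1562513} - 3316882 = - \frac{5182671527114}{1562513}$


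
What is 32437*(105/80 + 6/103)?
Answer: 73275183/1648 ≈ 44463.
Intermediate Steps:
32437*(105/80 + 6/103) = 32437*(105*(1/80) + 6*(1/103)) = 32437*(21/16 + 6/103) = 32437*(2259/1648) = 73275183/1648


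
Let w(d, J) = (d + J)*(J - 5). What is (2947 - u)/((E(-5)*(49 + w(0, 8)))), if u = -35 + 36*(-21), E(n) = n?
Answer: -3738/365 ≈ -10.241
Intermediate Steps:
w(d, J) = (-5 + J)*(J + d) (w(d, J) = (J + d)*(-5 + J) = (-5 + J)*(J + d))
u = -791 (u = -35 - 756 = -791)
(2947 - u)/((E(-5)*(49 + w(0, 8)))) = (2947 - 1*(-791))/((-5*(49 + (8**2 - 5*8 - 5*0 + 8*0)))) = (2947 + 791)/((-5*(49 + (64 - 40 + 0 + 0)))) = 3738/((-5*(49 + 24))) = 3738/((-5*73)) = 3738/(-365) = 3738*(-1/365) = -3738/365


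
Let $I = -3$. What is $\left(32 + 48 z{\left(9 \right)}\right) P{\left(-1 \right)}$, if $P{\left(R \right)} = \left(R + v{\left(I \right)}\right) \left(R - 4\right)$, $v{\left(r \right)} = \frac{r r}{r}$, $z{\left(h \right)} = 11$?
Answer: $11200$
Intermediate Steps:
$v{\left(r \right)} = r$ ($v{\left(r \right)} = \frac{r^{2}}{r} = r$)
$P{\left(R \right)} = \left(-4 + R\right) \left(-3 + R\right)$ ($P{\left(R \right)} = \left(R - 3\right) \left(R - 4\right) = \left(-3 + R\right) \left(-4 + R\right) = \left(-4 + R\right) \left(-3 + R\right)$)
$\left(32 + 48 z{\left(9 \right)}\right) P{\left(-1 \right)} = \left(32 + 48 \cdot 11\right) \left(12 + \left(-1\right)^{2} - -7\right) = \left(32 + 528\right) \left(12 + 1 + 7\right) = 560 \cdot 20 = 11200$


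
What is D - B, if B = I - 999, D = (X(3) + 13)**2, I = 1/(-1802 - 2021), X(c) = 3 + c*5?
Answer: 7493081/3823 ≈ 1960.0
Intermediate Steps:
X(c) = 3 + 5*c
I = -1/3823 (I = 1/(-3823) = -1/3823 ≈ -0.00026157)
D = 961 (D = ((3 + 5*3) + 13)**2 = ((3 + 15) + 13)**2 = (18 + 13)**2 = 31**2 = 961)
B = -3819178/3823 (B = -1/3823 - 999 = -3819178/3823 ≈ -999.00)
D - B = 961 - 1*(-3819178/3823) = 961 + 3819178/3823 = 7493081/3823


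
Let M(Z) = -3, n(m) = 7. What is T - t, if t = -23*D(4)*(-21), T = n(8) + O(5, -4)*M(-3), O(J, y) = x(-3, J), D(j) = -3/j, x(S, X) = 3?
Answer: 1441/4 ≈ 360.25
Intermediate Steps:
O(J, y) = 3
T = -2 (T = 7 + 3*(-3) = 7 - 9 = -2)
t = -1449/4 (t = -(-69)/4*(-21) = -23*(-¾)*(-21) = (69/4)*(-21) = -1449/4 ≈ -362.25)
T - t = -2 - 1*(-1449/4) = -2 + 1449/4 = 1441/4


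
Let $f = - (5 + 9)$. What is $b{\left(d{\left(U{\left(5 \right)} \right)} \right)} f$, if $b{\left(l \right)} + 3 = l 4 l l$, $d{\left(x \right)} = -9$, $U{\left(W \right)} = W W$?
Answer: $40866$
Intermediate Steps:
$U{\left(W \right)} = W^{2}$
$b{\left(l \right)} = -3 + 4 l^{3}$ ($b{\left(l \right)} = -3 + l 4 l l = -3 + 4 l^{2} l = -3 + 4 l^{3}$)
$f = -14$ ($f = \left(-1\right) 14 = -14$)
$b{\left(d{\left(U{\left(5 \right)} \right)} \right)} f = \left(-3 + 4 \left(-9\right)^{3}\right) \left(-14\right) = \left(-3 + 4 \left(-729\right)\right) \left(-14\right) = \left(-3 - 2916\right) \left(-14\right) = \left(-2919\right) \left(-14\right) = 40866$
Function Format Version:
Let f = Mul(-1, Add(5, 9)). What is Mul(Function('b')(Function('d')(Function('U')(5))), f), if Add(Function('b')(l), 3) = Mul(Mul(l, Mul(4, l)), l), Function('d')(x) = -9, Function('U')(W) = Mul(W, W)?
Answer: 40866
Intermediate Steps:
Function('U')(W) = Pow(W, 2)
Function('b')(l) = Add(-3, Mul(4, Pow(l, 3))) (Function('b')(l) = Add(-3, Mul(Mul(l, Mul(4, l)), l)) = Add(-3, Mul(Mul(4, Pow(l, 2)), l)) = Add(-3, Mul(4, Pow(l, 3))))
f = -14 (f = Mul(-1, 14) = -14)
Mul(Function('b')(Function('d')(Function('U')(5))), f) = Mul(Add(-3, Mul(4, Pow(-9, 3))), -14) = Mul(Add(-3, Mul(4, -729)), -14) = Mul(Add(-3, -2916), -14) = Mul(-2919, -14) = 40866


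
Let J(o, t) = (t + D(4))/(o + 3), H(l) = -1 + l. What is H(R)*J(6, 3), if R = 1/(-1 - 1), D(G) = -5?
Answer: 1/3 ≈ 0.33333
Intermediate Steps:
R = -1/2 (R = 1/(-2) = -1/2 ≈ -0.50000)
J(o, t) = (-5 + t)/(3 + o) (J(o, t) = (t - 5)/(o + 3) = (-5 + t)/(3 + o))
H(R)*J(6, 3) = (-1 - 1/2)*((-5 + 3)/(3 + 6)) = -3*(-2)/(2*9) = -(-2)/6 = -3/2*(-2/9) = 1/3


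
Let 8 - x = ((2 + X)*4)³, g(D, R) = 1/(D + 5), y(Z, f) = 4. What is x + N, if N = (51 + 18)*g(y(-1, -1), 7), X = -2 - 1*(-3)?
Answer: -5137/3 ≈ -1712.3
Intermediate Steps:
g(D, R) = 1/(5 + D)
X = 1 (X = -2 + 3 = 1)
x = -1720 (x = 8 - ((2 + 1)*4)³ = 8 - (3*4)³ = 8 - 1*12³ = 8 - 1*1728 = 8 - 1728 = -1720)
N = 23/3 (N = (51 + 18)/(5 + 4) = 69/9 = 69*(⅑) = 23/3 ≈ 7.6667)
x + N = -1720 + 23/3 = -5137/3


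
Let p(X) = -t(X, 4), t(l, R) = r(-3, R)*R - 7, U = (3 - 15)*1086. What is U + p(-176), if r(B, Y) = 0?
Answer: -13025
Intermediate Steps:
U = -13032 (U = -12*1086 = -13032)
t(l, R) = -7 (t(l, R) = 0*R - 7 = 0 - 7 = -7)
p(X) = 7 (p(X) = -1*(-7) = 7)
U + p(-176) = -13032 + 7 = -13025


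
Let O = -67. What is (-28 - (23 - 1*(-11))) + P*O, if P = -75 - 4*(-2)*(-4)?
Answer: 7107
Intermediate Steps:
P = -107 (P = -75 + 8*(-4) = -75 - 32 = -107)
(-28 - (23 - 1*(-11))) + P*O = (-28 - (23 - 1*(-11))) - 107*(-67) = (-28 - (23 + 11)) + 7169 = (-28 - 1*34) + 7169 = (-28 - 34) + 7169 = -62 + 7169 = 7107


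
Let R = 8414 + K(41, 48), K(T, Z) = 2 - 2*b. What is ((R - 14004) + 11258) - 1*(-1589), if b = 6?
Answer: 7247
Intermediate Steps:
K(T, Z) = -10 (K(T, Z) = 2 - 2*6 = 2 - 12 = -10)
R = 8404 (R = 8414 - 10 = 8404)
((R - 14004) + 11258) - 1*(-1589) = ((8404 - 14004) + 11258) - 1*(-1589) = (-5600 + 11258) + 1589 = 5658 + 1589 = 7247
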